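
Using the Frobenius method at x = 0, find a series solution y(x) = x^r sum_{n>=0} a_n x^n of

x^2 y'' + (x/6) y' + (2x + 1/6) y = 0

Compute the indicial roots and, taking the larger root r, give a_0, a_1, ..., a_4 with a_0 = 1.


Write in Frobenius form y'' + (p(x)/x) y' + (q(x)/x^2) y = 0:
  p(x) = 1/6,  q(x) = 2x + 1/6.
Indicial equation: r(r-1) + (1/6) r + (1/6) = 0 -> roots r_1 = 1/2, r_2 = 1/3.
Take r = r_1 = 1/2. Let y(x) = x^r sum_{n>=0} a_n x^n with a_0 = 1.
Substitute y = x^r sum a_n x^n and match x^{r+n}. The recurrence is
  D(n) a_n + 2 a_{n-1} = 0,  where D(n) = (r+n)(r+n-1) + (1/6)(r+n) + (1/6).
  a_n = -2 / D(n) * a_{n-1}.
Since the indicial polynomial factors as (r - r_1)(r - r_2), D(n) = (r_1 + n - r_1)(r_1 + n - r_2) = n(n + 1/6).
Evaluating step by step (a_0 = 1):
  n = 1: D(1) = 1(1 + 1/6) = 7/6; numerator = -2(1) = -2; a_1 = (-2)/(7/6) = -12/7
  n = 2: D(2) = 2(2 + 1/6) = 13/3; numerator = -2(-12/7) = 24/7; a_2 = (24/7)/(13/3) = 72/91
  n = 3: D(3) = 3(3 + 1/6) = 19/2; numerator = -2(72/91) = -144/91; a_3 = (-144/91)/(19/2) = -288/1729
  n = 4: D(4) = 4(4 + 1/6) = 50/3; numerator = -2(-288/1729) = 576/1729; a_4 = (576/1729)/(50/3) = 864/43225

r = 1/2; a_0 = 1; a_1 = -12/7; a_2 = 72/91; a_3 = -288/1729; a_4 = 864/43225


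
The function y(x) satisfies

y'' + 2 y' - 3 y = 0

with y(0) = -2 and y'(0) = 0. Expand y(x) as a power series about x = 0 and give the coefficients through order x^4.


Ansatz: y(x) = sum_{n>=0} a_n x^n, so y'(x) = sum_{n>=1} n a_n x^(n-1) and y''(x) = sum_{n>=2} n(n-1) a_n x^(n-2).
Substitute into P(x) y'' + Q(x) y' + R(x) y = 0 with P(x) = 1, Q(x) = 2, R(x) = -3, and match powers of x.
Initial conditions: a_0 = -2, a_1 = 0.
Setting the coefficient of each power of x to zero and solving order by order (substituting the coefficients already found):
  x^0: 2 a_2 + 2 a_1 - 3 a_0 = 0  ->  2 a_2 = -2 a_1 + 3 a_0 = -6  ->  a_2 = -3
  x^1: 6 a_3 + 4 a_2 - 3 a_1 = 0  ->  6 a_3 = -4 a_2 + 3 a_1 = 12  ->  a_3 = 2
  x^2: 12 a_4 + 6 a_3 - 3 a_2 = 0  ->  12 a_4 = -6 a_3 + 3 a_2 = -21  ->  a_4 = -7/4
Truncated series: y(x) = -2 - 3 x^2 + 2 x^3 - (7/4) x^4 + O(x^5).

a_0 = -2; a_1 = 0; a_2 = -3; a_3 = 2; a_4 = -7/4


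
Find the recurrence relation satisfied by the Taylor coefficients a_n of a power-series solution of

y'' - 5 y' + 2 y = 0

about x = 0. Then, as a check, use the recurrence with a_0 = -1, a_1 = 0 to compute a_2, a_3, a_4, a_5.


Substitute y = sum_n a_n x^n.
y''(x) has coefficient (n+2)(n+1) a_{n+2} at x^n;
-5 y'(x) has coefficient -5 (n+1) a_{n+1} at x^n;
2 y(x) has coefficient 2 a_n at x^n.
Matching x^n: (n+2)(n+1) a_{n+2} - 5 (n+1) a_{n+1} + 2 a_n = 0.
Thus a_{n+2} = [5 (n+1) a_{n+1} - 2 a_n] / ((n+1)(n+2)).

Check with a_0 = -1, a_1 = 0 (apply the recurrence for n = 0, 1, 2, 3): a_0 = -1, a_1 = 0, a_2 = 1, a_3 = 5/3, a_4 = 23/12, a_5 = 7/4.

a_(n+2) = [5 (n+1) a_(n+1) - 2 a_n] / ((n+1)(n+2)); check: a_0 = -1, a_1 = 0, a_2 = 1, a_3 = 5/3, a_4 = 23/12, a_5 = 7/4


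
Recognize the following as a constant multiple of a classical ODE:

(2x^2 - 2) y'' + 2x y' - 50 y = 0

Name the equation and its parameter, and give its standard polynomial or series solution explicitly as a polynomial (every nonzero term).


All three coefficients share the factor -2; dividing through by -2 gives  (1 - x^2) y'' - x y' + 25 y = 0.
This matches the Chebyshev equation (1 - x^2) y'' - x y' + n^2 y = 0 (note the -x y' term, not -2x y') with n^2 = 25, so n = 5; the polynomial solution is T_5(x).
With y = sum_k a_k x^k, matching x^k gives (k+2)(k+1) a_{k+2} = (k^2 - n^2) a_k = (k - 5)(k + 5) a_k. The right side vanishes at k = 5, so the series with the parity of 5 terminates at degree 5.
Standard normalization: leading coefficient of T_n is 2^(n-1), so a_5 = 2^4 = 16. Work downward with a_k = (k+1)(k+2) a_{k+2} / ((k - 5)(k + 5)):
  a_3 = (4)(5)(16) / ((3 - 5)(3 + 5)) = 320/(-16) = -20
  a_1 = (2)(3)(-20) / ((1 - 5)(1 + 5)) = -120/(-24) = 5
Hence T_5(x) = 16 x^5 - 20 x^3 + 5 x.

T_5(x); series = 16 x^5 - 20 x^3 + 5 x


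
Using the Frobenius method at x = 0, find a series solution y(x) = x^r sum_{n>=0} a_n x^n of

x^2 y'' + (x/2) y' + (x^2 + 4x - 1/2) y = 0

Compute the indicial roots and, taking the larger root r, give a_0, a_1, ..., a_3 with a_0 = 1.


Write in Frobenius form y'' + (p(x)/x) y' + (q(x)/x^2) y = 0:
  p(x) = 1/2,  q(x) = x^2 + 4x - 1/2.
Indicial equation: r(r-1) + (1/2) r + (-1/2) = 0 -> roots r_1 = 1, r_2 = -1/2.
Take r = r_1 = 1. Let y(x) = x^r sum_{n>=0} a_n x^n with a_0 = 1.
Substitute y = x^r sum a_n x^n and match x^{r+n}. The recurrence is
  D(n) a_n + 4 a_{n-1} + 1 a_{n-2} = 0,  where D(n) = (r+n)(r+n-1) + (1/2)(r+n) + (-1/2).
  a_n = [-4 a_{n-1} - 1 a_{n-2}] / D(n).
Since the indicial polynomial factors as (r - r_1)(r - r_2), D(n) = (r_1 + n - r_1)(r_1 + n - r_2) = n(n + 3/2).
Evaluating step by step (a_0 = 1):
  n = 1: D(1) = 1(1 + 3/2) = 5/2; numerator = -4(1) = -4; a_1 = (-4)/(5/2) = -8/5
  n = 2: D(2) = 2(2 + 3/2) = 7; numerator = -4(-8/5) - 1(1) = 27/5; a_2 = (27/5)/(7) = 27/35
  n = 3: D(3) = 3(3 + 3/2) = 27/2; numerator = -4(27/35) - 1(-8/5) = -52/35; a_3 = (-52/35)/(27/2) = -104/945

r = 1; a_0 = 1; a_1 = -8/5; a_2 = 27/35; a_3 = -104/945


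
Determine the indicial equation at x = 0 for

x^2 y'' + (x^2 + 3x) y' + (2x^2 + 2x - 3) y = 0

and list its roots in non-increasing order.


Divide by x^2 to reach normal form y'' + P_1(x) y' + P_2(x) y = 0 with P_1(x) = 1 + 3/x and P_2(x) = 2 + 2/x - 3/x^2.
x = 0 is a singular point because the y'-coefficient 1 + 3/x has a pole at x = 0 and the y-coefficient 2 + 2/x - 3/x^2 has a pole at x = 0.
It is a regular singular point because x P_1(x) = p(x) = x + 3 and x^2 P_2(x) = q(x) = 2x^2 + 2x - 3 are polynomials, hence analytic at x = 0.
p(0) = 3,  q(0) = -3.
Indicial equation: r(r-1) + p(0) r + q(0) = 0, i.e. r^2 + (p(0) - 1) r + q(0) = 0, i.e. r^2 + 2 r - 3 = 0.
Discriminant: (2)^2 - 4(-3) = 16, so r = (-2 ± 4)/2.
Solving: r_1 = 1, r_2 = -3.

indicial: r^2 + 2 r - 3 = 0; roots r_1 = 1, r_2 = -3


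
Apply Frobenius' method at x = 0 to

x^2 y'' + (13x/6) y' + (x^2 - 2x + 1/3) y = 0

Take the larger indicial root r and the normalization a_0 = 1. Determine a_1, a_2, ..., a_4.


Write in Frobenius form y'' + (p(x)/x) y' + (q(x)/x^2) y = 0:
  p(x) = 13/6,  q(x) = x^2 - 2x + 1/3.
Indicial equation: r(r-1) + (13/6) r + (1/3) = 0 -> roots r_1 = -1/2, r_2 = -2/3.
Take r = r_1 = -1/2. Let y(x) = x^r sum_{n>=0} a_n x^n with a_0 = 1.
Substitute y = x^r sum a_n x^n and match x^{r+n}. The recurrence is
  D(n) a_n - 2 a_{n-1} + 1 a_{n-2} = 0,  where D(n) = (r+n)(r+n-1) + (13/6)(r+n) + (1/3).
  a_n = [2 a_{n-1} - 1 a_{n-2}] / D(n).
Since the indicial polynomial factors as (r - r_1)(r - r_2), D(n) = (r_1 + n - r_1)(r_1 + n - r_2) = n(n + 1/6).
Evaluating step by step (a_0 = 1):
  n = 1: D(1) = 1(1 + 1/6) = 7/6; numerator = 2(1) = 2; a_1 = (2)/(7/6) = 12/7
  n = 2: D(2) = 2(2 + 1/6) = 13/3; numerator = 2(12/7) - 1(1) = 17/7; a_2 = (17/7)/(13/3) = 51/91
  n = 3: D(3) = 3(3 + 1/6) = 19/2; numerator = 2(51/91) - 1(12/7) = -54/91; a_3 = (-54/91)/(19/2) = -108/1729
  n = 4: D(4) = 4(4 + 1/6) = 50/3; numerator = 2(-108/1729) - 1(51/91) = -1185/1729; a_4 = (-1185/1729)/(50/3) = -711/17290

r = -1/2; a_0 = 1; a_1 = 12/7; a_2 = 51/91; a_3 = -108/1729; a_4 = -711/17290


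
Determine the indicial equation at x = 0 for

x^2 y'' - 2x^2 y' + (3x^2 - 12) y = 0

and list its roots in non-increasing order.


Divide by x^2 to reach normal form y'' + P_1(x) y' + P_2(x) y = 0 with P_1(x) = -2 and P_2(x) = 3 - 12/x^2.
x = 0 is a singular point because the y-coefficient 3 - 12/x^2 has a pole at x = 0.
It is a regular singular point because x P_1(x) = p(x) = -2x and x^2 P_2(x) = q(x) = 3x^2 - 12 are polynomials, hence analytic at x = 0.
p(0) = 0,  q(0) = -12.
Indicial equation: r(r-1) + p(0) r + q(0) = 0, i.e. r^2 + (p(0) - 1) r + q(0) = 0, i.e. r^2 - 1 r - 12 = 0.
Discriminant: (-1)^2 - 4(-12) = 49, so r = (1 ± 7)/2.
Solving: r_1 = 4, r_2 = -3.

indicial: r^2 - 1 r - 12 = 0; roots r_1 = 4, r_2 = -3


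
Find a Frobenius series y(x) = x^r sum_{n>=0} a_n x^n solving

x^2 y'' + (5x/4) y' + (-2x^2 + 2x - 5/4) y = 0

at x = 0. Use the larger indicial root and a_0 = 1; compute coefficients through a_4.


Write in Frobenius form y'' + (p(x)/x) y' + (q(x)/x^2) y = 0:
  p(x) = 5/4,  q(x) = -2x^2 + 2x - 5/4.
Indicial equation: r(r-1) + (5/4) r + (-5/4) = 0 -> roots r_1 = 1, r_2 = -5/4.
Take r = r_1 = 1. Let y(x) = x^r sum_{n>=0} a_n x^n with a_0 = 1.
Substitute y = x^r sum a_n x^n and match x^{r+n}. The recurrence is
  D(n) a_n + 2 a_{n-1} - 2 a_{n-2} = 0,  where D(n) = (r+n)(r+n-1) + (5/4)(r+n) + (-5/4).
  a_n = [-2 a_{n-1} + 2 a_{n-2}] / D(n).
Since the indicial polynomial factors as (r - r_1)(r - r_2), D(n) = (r_1 + n - r_1)(r_1 + n - r_2) = n(n + 9/4).
Evaluating step by step (a_0 = 1):
  n = 1: D(1) = 1(1 + 9/4) = 13/4; numerator = -2(1) = -2; a_1 = (-2)/(13/4) = -8/13
  n = 2: D(2) = 2(2 + 9/4) = 17/2; numerator = -2(-8/13) + 2(1) = 42/13; a_2 = (42/13)/(17/2) = 84/221
  n = 3: D(3) = 3(3 + 9/4) = 63/4; numerator = -2(84/221) + 2(-8/13) = -440/221; a_3 = (-440/221)/(63/4) = -1760/13923
  n = 4: D(4) = 4(4 + 9/4) = 25; numerator = -2(-1760/13923) + 2(84/221) = 14104/13923; a_4 = (14104/13923)/(25) = 14104/348075

r = 1; a_0 = 1; a_1 = -8/13; a_2 = 84/221; a_3 = -1760/13923; a_4 = 14104/348075


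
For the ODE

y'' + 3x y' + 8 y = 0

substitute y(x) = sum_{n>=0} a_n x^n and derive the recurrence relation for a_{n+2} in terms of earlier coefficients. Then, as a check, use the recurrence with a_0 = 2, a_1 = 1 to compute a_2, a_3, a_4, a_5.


Substitute y = sum_n a_n x^n.
y''(x) has coefficient (n+2)(n+1) a_{n+2} at x^n;
3 x y'(x) has coefficient 3 n a_n at x^n (shift);
8 y(x) has coefficient 8 a_n at x^n.
Matching x^n: (n+2)(n+1) a_{n+2} + (3n + 8) a_n = 0.
Thus a_{n+2} = (-3n - 8) / ((n+1)(n+2)) * a_n.

Check with a_0 = 2, a_1 = 1 (apply the recurrence for n = 0, 1, 2, 3): a_0 = 2, a_1 = 1, a_2 = -8, a_3 = -11/6, a_4 = 28/3, a_5 = 187/120.

a_(n+2) = (-3n - 8) / ((n+1)(n+2)) * a_n; check: a_0 = 2, a_1 = 1, a_2 = -8, a_3 = -11/6, a_4 = 28/3, a_5 = 187/120


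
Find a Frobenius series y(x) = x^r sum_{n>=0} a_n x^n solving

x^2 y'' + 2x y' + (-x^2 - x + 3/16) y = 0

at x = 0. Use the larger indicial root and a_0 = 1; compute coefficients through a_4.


Write in Frobenius form y'' + (p(x)/x) y' + (q(x)/x^2) y = 0:
  p(x) = 2,  q(x) = -x^2 - x + 3/16.
Indicial equation: r(r-1) + (2) r + (3/16) = 0 -> roots r_1 = -1/4, r_2 = -3/4.
Take r = r_1 = -1/4. Let y(x) = x^r sum_{n>=0} a_n x^n with a_0 = 1.
Substitute y = x^r sum a_n x^n and match x^{r+n}. The recurrence is
  D(n) a_n - 1 a_{n-1} - 1 a_{n-2} = 0,  where D(n) = (r+n)(r+n-1) + (2)(r+n) + (3/16).
  a_n = [1 a_{n-1} + 1 a_{n-2}] / D(n).
Since the indicial polynomial factors as (r - r_1)(r - r_2), D(n) = (r_1 + n - r_1)(r_1 + n - r_2) = n(n + 1/2).
Evaluating step by step (a_0 = 1):
  n = 1: D(1) = 1(1 + 1/2) = 3/2; numerator = 1(1) = 1; a_1 = (1)/(3/2) = 2/3
  n = 2: D(2) = 2(2 + 1/2) = 5; numerator = 1(2/3) + 1(1) = 5/3; a_2 = (5/3)/(5) = 1/3
  n = 3: D(3) = 3(3 + 1/2) = 21/2; numerator = 1(1/3) + 1(2/3) = 1; a_3 = (1)/(21/2) = 2/21
  n = 4: D(4) = 4(4 + 1/2) = 18; numerator = 1(2/21) + 1(1/3) = 3/7; a_4 = (3/7)/(18) = 1/42

r = -1/4; a_0 = 1; a_1 = 2/3; a_2 = 1/3; a_3 = 2/21; a_4 = 1/42


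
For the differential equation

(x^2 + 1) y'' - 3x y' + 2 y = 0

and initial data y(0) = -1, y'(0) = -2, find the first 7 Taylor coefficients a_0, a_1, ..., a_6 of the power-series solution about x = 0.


Ansatz: y(x) = sum_{n>=0} a_n x^n, so y'(x) = sum_{n>=1} n a_n x^(n-1) and y''(x) = sum_{n>=2} n(n-1) a_n x^(n-2).
Substitute into P(x) y'' + Q(x) y' + R(x) y = 0 with P(x) = x^2 + 1, Q(x) = -3x, R(x) = 2, and match powers of x.
Initial conditions: a_0 = -1, a_1 = -2.
Setting the coefficient of each power of x to zero and solving order by order (substituting the coefficients already found):
  x^0: 2 a_2 + 2 a_0 = 0  ->  2 a_2 = -2 a_0 = 2  ->  a_2 = 1
  x^1: 6 a_3 - a_1 = 0  ->  6 a_3 = a_1 = -2  ->  a_3 = -1/3
  x^2: 12 a_4 - 2 a_2 = 0  ->  12 a_4 = 2 a_2 = 2  ->  a_4 = 1/6
  x^3: 20 a_5 - a_3 = 0  ->  20 a_5 = a_3 = -1/3  ->  a_5 = -1/60
  x^4: 30 a_6 + 2 a_4 = 0  ->  30 a_6 = -2 a_4 = -1/3  ->  a_6 = -1/90
Truncated series: y(x) = -1 - 2 x + x^2 - (1/3) x^3 + (1/6) x^4 - (1/60) x^5 - (1/90) x^6 + O(x^7).

a_0 = -1; a_1 = -2; a_2 = 1; a_3 = -1/3; a_4 = 1/6; a_5 = -1/60; a_6 = -1/90


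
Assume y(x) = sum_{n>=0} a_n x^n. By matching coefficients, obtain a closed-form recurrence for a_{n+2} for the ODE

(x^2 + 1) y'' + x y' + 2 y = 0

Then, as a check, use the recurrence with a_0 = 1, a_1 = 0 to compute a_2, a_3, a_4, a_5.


Substitute y = sum_n a_n x^n.
(1 + 1 x^2) y'' contributes (n+2)(n+1) a_{n+2} + n(n-1) a_n at x^n.
x y'(x) contributes n a_n at x^n.
2 y(x) contributes 2 a_n at x^n.
Matching x^n: (n+2)(n+1) a_{n+2} + (n(n-1) + n + 2) a_n = 0.
Thus a_{n+2} = (-n(n-1) - n - 2) / ((n+1)(n+2)) * a_n.

Check with a_0 = 1, a_1 = 0 (apply the recurrence for n = 0, 1, 2, 3): a_0 = 1, a_1 = 0, a_2 = -1, a_3 = 0, a_4 = 1/2, a_5 = 0.

a_(n+2) = (-n(n-1) - n - 2) / ((n+1)(n+2)) * a_n; check: a_0 = 1, a_1 = 0, a_2 = -1, a_3 = 0, a_4 = 1/2, a_5 = 0


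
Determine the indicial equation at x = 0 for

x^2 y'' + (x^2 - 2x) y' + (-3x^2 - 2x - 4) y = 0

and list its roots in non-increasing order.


Divide by x^2 to reach normal form y'' + P_1(x) y' + P_2(x) y = 0 with P_1(x) = 1 - 2/x and P_2(x) = -3 - 2/x - 4/x^2.
x = 0 is a singular point because the y'-coefficient 1 - 2/x has a pole at x = 0 and the y-coefficient -3 - 2/x - 4/x^2 has a pole at x = 0.
It is a regular singular point because x P_1(x) = p(x) = x - 2 and x^2 P_2(x) = q(x) = -3x^2 - 2x - 4 are polynomials, hence analytic at x = 0.
p(0) = -2,  q(0) = -4.
Indicial equation: r(r-1) + p(0) r + q(0) = 0, i.e. r^2 + (p(0) - 1) r + q(0) = 0, i.e. r^2 - 3 r - 4 = 0.
Discriminant: (-3)^2 - 4(-4) = 25, so r = (3 ± 5)/2.
Solving: r_1 = 4, r_2 = -1.

indicial: r^2 - 3 r - 4 = 0; roots r_1 = 4, r_2 = -1


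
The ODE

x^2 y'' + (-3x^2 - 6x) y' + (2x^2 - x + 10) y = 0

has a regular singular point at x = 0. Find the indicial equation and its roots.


Divide by x^2 to reach normal form y'' + P_1(x) y' + P_2(x) y = 0 with P_1(x) = -3 - 6/x and P_2(x) = 2 - 1/x + 10/x^2.
x = 0 is a singular point because the y'-coefficient -3 - 6/x has a pole at x = 0 and the y-coefficient 2 - 1/x + 10/x^2 has a pole at x = 0.
It is a regular singular point because x P_1(x) = p(x) = -3x - 6 and x^2 P_2(x) = q(x) = 2x^2 - x + 10 are polynomials, hence analytic at x = 0.
p(0) = -6,  q(0) = 10.
Indicial equation: r(r-1) + p(0) r + q(0) = 0, i.e. r^2 + (p(0) - 1) r + q(0) = 0, i.e. r^2 - 7 r + 10 = 0.
Discriminant: (-7)^2 - 4(10) = 9, so r = (7 ± 3)/2.
Solving: r_1 = 5, r_2 = 2.

indicial: r^2 - 7 r + 10 = 0; roots r_1 = 5, r_2 = 2


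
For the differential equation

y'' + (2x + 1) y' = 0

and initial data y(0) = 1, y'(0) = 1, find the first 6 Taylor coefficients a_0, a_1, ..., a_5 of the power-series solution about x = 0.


Ansatz: y(x) = sum_{n>=0} a_n x^n, so y'(x) = sum_{n>=1} n a_n x^(n-1) and y''(x) = sum_{n>=2} n(n-1) a_n x^(n-2).
Substitute into P(x) y'' + Q(x) y' + R(x) y = 0 with P(x) = 1, Q(x) = 2x + 1, R(x) = 0, and match powers of x.
Initial conditions: a_0 = 1, a_1 = 1.
Setting the coefficient of each power of x to zero and solving order by order (substituting the coefficients already found):
  x^0: 2 a_2 + a_1 = 0  ->  2 a_2 = -a_1 = -1  ->  a_2 = -1/2
  x^1: 6 a_3 + 2 a_2 + 2 a_1 = 0  ->  6 a_3 = -2 a_2 - 2 a_1 = -1  ->  a_3 = -1/6
  x^2: 12 a_4 + 3 a_3 + 4 a_2 = 0  ->  12 a_4 = -3 a_3 - 4 a_2 = 5/2  ->  a_4 = 5/24
  x^3: 20 a_5 + 4 a_4 + 6 a_3 = 0  ->  20 a_5 = -4 a_4 - 6 a_3 = 1/6  ->  a_5 = 1/120
Truncated series: y(x) = 1 + x - (1/2) x^2 - (1/6) x^3 + (5/24) x^4 + (1/120) x^5 + O(x^6).

a_0 = 1; a_1 = 1; a_2 = -1/2; a_3 = -1/6; a_4 = 5/24; a_5 = 1/120


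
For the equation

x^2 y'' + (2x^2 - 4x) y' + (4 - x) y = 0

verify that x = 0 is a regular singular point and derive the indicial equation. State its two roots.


Divide by x^2 to reach normal form y'' + P_1(x) y' + P_2(x) y = 0 with P_1(x) = 2 - 4/x and P_2(x) = -1/x + 4/x^2.
x = 0 is a singular point because the y'-coefficient 2 - 4/x has a pole at x = 0 and the y-coefficient -1/x + 4/x^2 has a pole at x = 0.
It is a regular singular point because x P_1(x) = p(x) = 2x - 4 and x^2 P_2(x) = q(x) = 4 - x are polynomials, hence analytic at x = 0.
p(0) = -4,  q(0) = 4.
Indicial equation: r(r-1) + p(0) r + q(0) = 0, i.e. r^2 + (p(0) - 1) r + q(0) = 0, i.e. r^2 - 5 r + 4 = 0.
Discriminant: (-5)^2 - 4(4) = 9, so r = (5 ± 3)/2.
Solving: r_1 = 4, r_2 = 1.

indicial: r^2 - 5 r + 4 = 0; roots r_1 = 4, r_2 = 1


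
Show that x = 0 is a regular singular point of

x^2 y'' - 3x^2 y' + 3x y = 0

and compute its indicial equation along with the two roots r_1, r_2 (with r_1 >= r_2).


Divide by x^2 to reach normal form y'' + P_1(x) y' + P_2(x) y = 0 with P_1(x) = -3 and P_2(x) = 3/x.
x = 0 is a singular point because the y-coefficient 3/x has a pole at x = 0.
It is a regular singular point because x P_1(x) = p(x) = -3x and x^2 P_2(x) = q(x) = 3x are polynomials, hence analytic at x = 0.
p(0) = 0,  q(0) = 0.
Indicial equation: r(r-1) + p(0) r + q(0) = 0, i.e. r^2 + (p(0) - 1) r + q(0) = 0, i.e. r^2 - 1 r = 0.
Discriminant: (-1)^2 - 4(0) = 1, so r = (1 ± 1)/2.
Solving: r_1 = 1, r_2 = 0.

indicial: r^2 - 1 r = 0; roots r_1 = 1, r_2 = 0


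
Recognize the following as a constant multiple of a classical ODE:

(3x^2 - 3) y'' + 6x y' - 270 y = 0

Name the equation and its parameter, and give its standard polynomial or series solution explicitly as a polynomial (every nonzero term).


All three coefficients share the factor -3; dividing through by -3 gives  (1 - x^2) y'' - 2x y' + 90 y = 0.
This matches the Legendre equation (1 - x^2) y'' - 2x y' + n(n+1) y = 0 (note the -2x y' term) with n(n+1) = 90, so n = 9; the polynomial solution is P_9(x).
With y = sum_k a_k x^k, matching x^k gives (k+2)(k+1) a_{k+2} = [k(k+1) - n(n+1)] a_k = (k - 9)(k + 10) a_k. The right side vanishes at k = 9, so the series with the parity of 9 terminates at degree 9.
Standard normalization (P_n(1) = 1): leading coefficient (2n)!/(2^n (n!)^2) = 6402373705728000/(512*131681894400) = 12155/128, so a_9 = 12155/128. Work downward with a_k = (k+1)(k+2) a_{k+2} / ((k - 9)(k + 10)):
  a_7 = (8)(9)(12155/128) / ((7 - 9)(7 + 10)) = (109395/16)/(-34) = -6435/32
  a_5 = (6)(7)(-6435/32) / ((5 - 9)(5 + 10)) = (-135135/16)/(-60) = 9009/64
  a_3 = (4)(5)(9009/64) / ((3 - 9)(3 + 10)) = (45045/16)/(-78) = -1155/32
  a_1 = (2)(3)(-1155/32) / ((1 - 9)(1 + 10)) = (-3465/16)/(-88) = 315/128
Hence P_9(x) = 12155 x^9/128 - 6435 x^7/32 + 9009 x^5/64 - 1155 x^3/32 + 315 x/128.

P_9(x); series = 12155 x^9/128 - 6435 x^7/32 + 9009 x^5/64 - 1155 x^3/32 + 315 x/128


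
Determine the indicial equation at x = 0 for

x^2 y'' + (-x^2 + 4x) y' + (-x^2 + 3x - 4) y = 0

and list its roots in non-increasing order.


Divide by x^2 to reach normal form y'' + P_1(x) y' + P_2(x) y = 0 with P_1(x) = -1 + 4/x and P_2(x) = -1 + 3/x - 4/x^2.
x = 0 is a singular point because the y'-coefficient -1 + 4/x has a pole at x = 0 and the y-coefficient -1 + 3/x - 4/x^2 has a pole at x = 0.
It is a regular singular point because x P_1(x) = p(x) = 4 - x and x^2 P_2(x) = q(x) = -x^2 + 3x - 4 are polynomials, hence analytic at x = 0.
p(0) = 4,  q(0) = -4.
Indicial equation: r(r-1) + p(0) r + q(0) = 0, i.e. r^2 + (p(0) - 1) r + q(0) = 0, i.e. r^2 + 3 r - 4 = 0.
Discriminant: (3)^2 - 4(-4) = 25, so r = (-3 ± 5)/2.
Solving: r_1 = 1, r_2 = -4.

indicial: r^2 + 3 r - 4 = 0; roots r_1 = 1, r_2 = -4


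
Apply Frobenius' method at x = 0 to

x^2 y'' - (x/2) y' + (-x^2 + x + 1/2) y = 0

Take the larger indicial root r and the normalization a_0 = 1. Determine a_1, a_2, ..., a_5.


Write in Frobenius form y'' + (p(x)/x) y' + (q(x)/x^2) y = 0:
  p(x) = -1/2,  q(x) = -x^2 + x + 1/2.
Indicial equation: r(r-1) + (-1/2) r + (1/2) = 0 -> roots r_1 = 1, r_2 = 1/2.
Take r = r_1 = 1. Let y(x) = x^r sum_{n>=0} a_n x^n with a_0 = 1.
Substitute y = x^r sum a_n x^n and match x^{r+n}. The recurrence is
  D(n) a_n + 1 a_{n-1} - 1 a_{n-2} = 0,  where D(n) = (r+n)(r+n-1) + (-1/2)(r+n) + (1/2).
  a_n = [-1 a_{n-1} + 1 a_{n-2}] / D(n).
Since the indicial polynomial factors as (r - r_1)(r - r_2), D(n) = (r_1 + n - r_1)(r_1 + n - r_2) = n(n + 1/2).
Evaluating step by step (a_0 = 1):
  n = 1: D(1) = 1(1 + 1/2) = 3/2; numerator = -1(1) = -1; a_1 = (-1)/(3/2) = -2/3
  n = 2: D(2) = 2(2 + 1/2) = 5; numerator = -1(-2/3) + 1(1) = 5/3; a_2 = (5/3)/(5) = 1/3
  n = 3: D(3) = 3(3 + 1/2) = 21/2; numerator = -1(1/3) + 1(-2/3) = -1; a_3 = (-1)/(21/2) = -2/21
  n = 4: D(4) = 4(4 + 1/2) = 18; numerator = -1(-2/21) + 1(1/3) = 3/7; a_4 = (3/7)/(18) = 1/42
  n = 5: D(5) = 5(5 + 1/2) = 55/2; numerator = -1(1/42) + 1(-2/21) = -5/42; a_5 = (-5/42)/(55/2) = -1/231

r = 1; a_0 = 1; a_1 = -2/3; a_2 = 1/3; a_3 = -2/21; a_4 = 1/42; a_5 = -1/231


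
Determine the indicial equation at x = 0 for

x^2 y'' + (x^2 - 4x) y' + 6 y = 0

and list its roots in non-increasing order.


Divide by x^2 to reach normal form y'' + P_1(x) y' + P_2(x) y = 0 with P_1(x) = 1 - 4/x and P_2(x) = 6/x^2.
x = 0 is a singular point because the y'-coefficient 1 - 4/x has a pole at x = 0 and the y-coefficient 6/x^2 has a pole at x = 0.
It is a regular singular point because x P_1(x) = p(x) = x - 4 and x^2 P_2(x) = q(x) = 6 are polynomials, hence analytic at x = 0.
p(0) = -4,  q(0) = 6.
Indicial equation: r(r-1) + p(0) r + q(0) = 0, i.e. r^2 + (p(0) - 1) r + q(0) = 0, i.e. r^2 - 5 r + 6 = 0.
Discriminant: (-5)^2 - 4(6) = 1, so r = (5 ± 1)/2.
Solving: r_1 = 3, r_2 = 2.

indicial: r^2 - 5 r + 6 = 0; roots r_1 = 3, r_2 = 2


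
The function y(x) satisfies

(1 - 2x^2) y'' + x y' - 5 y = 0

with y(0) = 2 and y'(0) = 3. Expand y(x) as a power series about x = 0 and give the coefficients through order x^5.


Ansatz: y(x) = sum_{n>=0} a_n x^n, so y'(x) = sum_{n>=1} n a_n x^(n-1) and y''(x) = sum_{n>=2} n(n-1) a_n x^(n-2).
Substitute into P(x) y'' + Q(x) y' + R(x) y = 0 with P(x) = 1 - 2x^2, Q(x) = x, R(x) = -5, and match powers of x.
Initial conditions: a_0 = 2, a_1 = 3.
Setting the coefficient of each power of x to zero and solving order by order (substituting the coefficients already found):
  x^0: 2 a_2 - 5 a_0 = 0  ->  2 a_2 = 5 a_0 = 10  ->  a_2 = 5
  x^1: 6 a_3 - 4 a_1 = 0  ->  6 a_3 = 4 a_1 = 12  ->  a_3 = 2
  x^2: 12 a_4 - 7 a_2 = 0  ->  12 a_4 = 7 a_2 = 35  ->  a_4 = 35/12
  x^3: 20 a_5 - 14 a_3 = 0  ->  20 a_5 = 14 a_3 = 28  ->  a_5 = 7/5
Truncated series: y(x) = 2 + 3 x + 5 x^2 + 2 x^3 + (35/12) x^4 + (7/5) x^5 + O(x^6).

a_0 = 2; a_1 = 3; a_2 = 5; a_3 = 2; a_4 = 35/12; a_5 = 7/5


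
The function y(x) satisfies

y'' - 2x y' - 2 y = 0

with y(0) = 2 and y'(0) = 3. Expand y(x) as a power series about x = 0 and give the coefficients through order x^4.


Ansatz: y(x) = sum_{n>=0} a_n x^n, so y'(x) = sum_{n>=1} n a_n x^(n-1) and y''(x) = sum_{n>=2} n(n-1) a_n x^(n-2).
Substitute into P(x) y'' + Q(x) y' + R(x) y = 0 with P(x) = 1, Q(x) = -2x, R(x) = -2, and match powers of x.
Initial conditions: a_0 = 2, a_1 = 3.
Setting the coefficient of each power of x to zero and solving order by order (substituting the coefficients already found):
  x^0: 2 a_2 - 2 a_0 = 0  ->  2 a_2 = 2 a_0 = 4  ->  a_2 = 2
  x^1: 6 a_3 - 4 a_1 = 0  ->  6 a_3 = 4 a_1 = 12  ->  a_3 = 2
  x^2: 12 a_4 - 6 a_2 = 0  ->  12 a_4 = 6 a_2 = 12  ->  a_4 = 1
Truncated series: y(x) = 2 + 3 x + 2 x^2 + 2 x^3 + x^4 + O(x^5).

a_0 = 2; a_1 = 3; a_2 = 2; a_3 = 2; a_4 = 1


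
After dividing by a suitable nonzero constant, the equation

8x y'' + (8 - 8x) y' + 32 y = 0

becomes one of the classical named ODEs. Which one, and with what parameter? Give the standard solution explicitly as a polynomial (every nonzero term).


All three coefficients share the factor 8; dividing through by 8 gives  x y'' + (1 - x) y' + 4 y = 0.
This matches the Laguerre equation x y'' + (1 - x) y' + n y = 0 with n = 4; the polynomial solution is L_4(x).
With y = sum_k a_k x^k, matching x^k gives (k+1)k a_{k+1} + (k+1) a_{k+1} - k a_k + n a_k = 0, i.e. (k+1)^2 a_{k+1} = (k - n) a_k = (k - 4) a_k. The right side vanishes at k = 4, so the series terminates at degree 4.
Standard normalization L_n(0) = 1 gives a_0 = 1. Work upward with a_{k+1} = (k - 4) a_k / (k+1)^2:
  a_1 = (0 - 4)(1) / 1^2 = -4/1 = -4
  a_2 = (1 - 4)(-4) / 2^2 = 12/4 = 3
  a_3 = (2 - 4)(3) / 3^2 = -6/9 = -2/3
  a_4 = (3 - 4)(-2/3) / 4^2 = (2/3)/16 = 1/24
Hence L_4(x) = x^4/24 - 2 x^3/3 + 3 x^2 - 4 x + 1.

L_4(x); series = x^4/24 - 2 x^3/3 + 3 x^2 - 4 x + 1


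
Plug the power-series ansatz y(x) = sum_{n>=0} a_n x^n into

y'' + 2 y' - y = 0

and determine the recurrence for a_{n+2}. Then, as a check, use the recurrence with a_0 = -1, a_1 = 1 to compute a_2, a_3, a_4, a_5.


Substitute y = sum_n a_n x^n.
y''(x) has coefficient (n+2)(n+1) a_{n+2} at x^n;
2 y'(x) has coefficient 2 (n+1) a_{n+1} at x^n;
-y(x) has coefficient -1 a_n at x^n.
Matching x^n: (n+2)(n+1) a_{n+2} + 2 (n+1) a_{n+1} - 1 a_n = 0.
Thus a_{n+2} = [-2 (n+1) a_{n+1} + 1 a_n] / ((n+1)(n+2)).

Check with a_0 = -1, a_1 = 1 (apply the recurrence for n = 0, 1, 2, 3): a_0 = -1, a_1 = 1, a_2 = -3/2, a_3 = 7/6, a_4 = -17/24, a_5 = 41/120.

a_(n+2) = [-2 (n+1) a_(n+1) + 1 a_n] / ((n+1)(n+2)); check: a_0 = -1, a_1 = 1, a_2 = -3/2, a_3 = 7/6, a_4 = -17/24, a_5 = 41/120


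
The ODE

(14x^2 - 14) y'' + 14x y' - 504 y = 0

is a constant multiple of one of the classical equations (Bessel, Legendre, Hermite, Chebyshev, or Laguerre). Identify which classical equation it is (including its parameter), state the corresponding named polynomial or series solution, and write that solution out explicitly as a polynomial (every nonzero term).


All three coefficients share the factor -14; dividing through by -14 gives  (1 - x^2) y'' - x y' + 36 y = 0.
This matches the Chebyshev equation (1 - x^2) y'' - x y' + n^2 y = 0 (note the -x y' term, not -2x y') with n^2 = 36, so n = 6; the polynomial solution is T_6(x).
With y = sum_k a_k x^k, matching x^k gives (k+2)(k+1) a_{k+2} = (k^2 - n^2) a_k = (k - 6)(k + 6) a_k. The right side vanishes at k = 6, so the series with the parity of 6 terminates at degree 6.
Standard normalization: leading coefficient of T_n is 2^(n-1), so a_6 = 2^5 = 32. Work downward with a_k = (k+1)(k+2) a_{k+2} / ((k - 6)(k + 6)):
  a_4 = (5)(6)(32) / ((4 - 6)(4 + 6)) = 960/(-20) = -48
  a_2 = (3)(4)(-48) / ((2 - 6)(2 + 6)) = -576/(-32) = 18
  a_0 = (1)(2)(18) / ((0 - 6)(0 + 6)) = 36/(-36) = -1
Hence T_6(x) = 32 x^6 - 48 x^4 + 18 x^2 - 1.

T_6(x); series = 32 x^6 - 48 x^4 + 18 x^2 - 1


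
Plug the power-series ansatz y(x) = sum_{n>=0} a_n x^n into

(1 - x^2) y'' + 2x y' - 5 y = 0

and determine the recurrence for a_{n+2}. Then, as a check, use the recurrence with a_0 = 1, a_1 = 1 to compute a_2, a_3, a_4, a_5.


Substitute y = sum_n a_n x^n.
(1 - 1 x^2) y'' contributes (n+2)(n+1) a_{n+2} - n(n-1) a_n at x^n.
2 x y'(x) contributes 2 n a_n at x^n.
-5 y(x) contributes -5 a_n at x^n.
Matching x^n: (n+2)(n+1) a_{n+2} + (-n(n-1) + 2 n - 5) a_n = 0.
Thus a_{n+2} = (n(n-1) - 2 n + 5) / ((n+1)(n+2)) * a_n.

Check with a_0 = 1, a_1 = 1 (apply the recurrence for n = 0, 1, 2, 3): a_0 = 1, a_1 = 1, a_2 = 5/2, a_3 = 1/2, a_4 = 5/8, a_5 = 1/8.

a_(n+2) = (n(n-1) - 2 n + 5) / ((n+1)(n+2)) * a_n; check: a_0 = 1, a_1 = 1, a_2 = 5/2, a_3 = 1/2, a_4 = 5/8, a_5 = 1/8


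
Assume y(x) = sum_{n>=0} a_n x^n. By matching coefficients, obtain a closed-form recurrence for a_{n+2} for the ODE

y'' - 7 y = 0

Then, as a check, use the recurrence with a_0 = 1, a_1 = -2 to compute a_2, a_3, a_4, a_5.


Substitute y = sum_n a_n x^n into y'' + (const) y = 0.
y''(x) = sum_{n>=0} (n+2)(n+1) a_{n+2} x^n.
The ODE becomes sum_n [(n+2)(n+1) a_{n+2} - 7 a_n] x^n = 0.
Setting each coefficient to zero gives the recurrence:
  (n+2)(n+1) a_{n+2} - 7 a_n = 0,
  a_{n+2} = 7 / ((n+1)(n+2)) a_n.

Check with a_0 = 1, a_1 = -2 (apply the recurrence for n = 0, 1, 2, 3): a_0 = 1, a_1 = -2, a_2 = 7/2, a_3 = -7/3, a_4 = 49/24, a_5 = -49/60.

a_{n+2} = 7/((n+1)(n+2)) * a_n; check: a_0 = 1, a_1 = -2, a_2 = 7/2, a_3 = -7/3, a_4 = 49/24, a_5 = -49/60


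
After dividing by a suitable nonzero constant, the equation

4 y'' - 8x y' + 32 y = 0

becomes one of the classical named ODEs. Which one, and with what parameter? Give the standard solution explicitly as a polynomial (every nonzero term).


All three coefficients share the factor 4; dividing through by 4 gives  y'' - 2x y' + 8 y = 0.
This matches the Hermite equation y'' - 2x y' + 2n y = 0 with 2n = 8, so n = 4; the polynomial solution is H_4(x).
With y = sum_k a_k x^k, matching x^k gives (k+2)(k+1) a_{k+2} = 2(k - n) a_k = 2(k - 4) a_k. The right side vanishes at k = 4, so the series with the parity of 4 terminates at degree 4.
Standard normalization: leading coefficient of H_n is 2^n, so a_4 = 2^4 = 16. Work downward with a_k = (k+1)(k+2) a_{k+2} / (2(k - n)):
  a_2 = (3)(4)(16) / (2(2 - 4)) = 192/(-4) = -48
  a_0 = (1)(2)(-48) / (2(0 - 4)) = -96/(-8) = 12
Hence H_4(x) = 16 x^4 - 48 x^2 + 12.

H_4(x); series = 16 x^4 - 48 x^2 + 12


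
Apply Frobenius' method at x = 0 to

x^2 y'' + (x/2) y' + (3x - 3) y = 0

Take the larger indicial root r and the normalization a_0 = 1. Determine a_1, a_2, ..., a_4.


Write in Frobenius form y'' + (p(x)/x) y' + (q(x)/x^2) y = 0:
  p(x) = 1/2,  q(x) = 3x - 3.
Indicial equation: r(r-1) + (1/2) r + (-3) = 0 -> roots r_1 = 2, r_2 = -3/2.
Take r = r_1 = 2. Let y(x) = x^r sum_{n>=0} a_n x^n with a_0 = 1.
Substitute y = x^r sum a_n x^n and match x^{r+n}. The recurrence is
  D(n) a_n + 3 a_{n-1} = 0,  where D(n) = (r+n)(r+n-1) + (1/2)(r+n) + (-3).
  a_n = -3 / D(n) * a_{n-1}.
Since the indicial polynomial factors as (r - r_1)(r - r_2), D(n) = (r_1 + n - r_1)(r_1 + n - r_2) = n(n + 7/2).
Evaluating step by step (a_0 = 1):
  n = 1: D(1) = 1(1 + 7/2) = 9/2; numerator = -3(1) = -3; a_1 = (-3)/(9/2) = -2/3
  n = 2: D(2) = 2(2 + 7/2) = 11; numerator = -3(-2/3) = 2; a_2 = (2)/(11) = 2/11
  n = 3: D(3) = 3(3 + 7/2) = 39/2; numerator = -3(2/11) = -6/11; a_3 = (-6/11)/(39/2) = -4/143
  n = 4: D(4) = 4(4 + 7/2) = 30; numerator = -3(-4/143) = 12/143; a_4 = (12/143)/(30) = 2/715

r = 2; a_0 = 1; a_1 = -2/3; a_2 = 2/11; a_3 = -4/143; a_4 = 2/715


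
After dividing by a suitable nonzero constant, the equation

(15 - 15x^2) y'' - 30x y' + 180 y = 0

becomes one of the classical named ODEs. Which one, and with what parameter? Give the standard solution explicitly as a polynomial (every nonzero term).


All three coefficients share the factor 15; dividing through by 15 gives  (1 - x^2) y'' - 2x y' + 12 y = 0.
This matches the Legendre equation (1 - x^2) y'' - 2x y' + n(n+1) y = 0 (note the -2x y' term) with n(n+1) = 12, so n = 3; the polynomial solution is P_3(x).
With y = sum_k a_k x^k, matching x^k gives (k+2)(k+1) a_{k+2} = [k(k+1) - n(n+1)] a_k = (k - 3)(k + 4) a_k. The right side vanishes at k = 3, so the series with the parity of 3 terminates at degree 3.
Standard normalization (P_n(1) = 1): leading coefficient (2n)!/(2^n (n!)^2) = 720/(8*36) = 5/2, so a_3 = 5/2. Work downward with a_k = (k+1)(k+2) a_{k+2} / ((k - 3)(k + 4)):
  a_1 = (2)(3)(5/2) / ((1 - 3)(1 + 4)) = 15/(-10) = -3/2
Hence P_3(x) = 5 x^3/2 - 3 x/2.

P_3(x); series = 5 x^3/2 - 3 x/2


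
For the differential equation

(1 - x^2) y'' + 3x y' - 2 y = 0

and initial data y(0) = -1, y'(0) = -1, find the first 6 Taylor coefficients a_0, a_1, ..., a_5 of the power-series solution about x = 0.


Ansatz: y(x) = sum_{n>=0} a_n x^n, so y'(x) = sum_{n>=1} n a_n x^(n-1) and y''(x) = sum_{n>=2} n(n-1) a_n x^(n-2).
Substitute into P(x) y'' + Q(x) y' + R(x) y = 0 with P(x) = 1 - x^2, Q(x) = 3x, R(x) = -2, and match powers of x.
Initial conditions: a_0 = -1, a_1 = -1.
Setting the coefficient of each power of x to zero and solving order by order (substituting the coefficients already found):
  x^0: 2 a_2 - 2 a_0 = 0  ->  2 a_2 = 2 a_0 = -2  ->  a_2 = -1
  x^1: 6 a_3 + a_1 = 0  ->  6 a_3 = -a_1 = 1  ->  a_3 = 1/6
  x^2: 12 a_4 + 2 a_2 = 0  ->  12 a_4 = -2 a_2 = 2  ->  a_4 = 1/6
  x^3: 20 a_5 + a_3 = 0  ->  20 a_5 = -a_3 = -1/6  ->  a_5 = -1/120
Truncated series: y(x) = -1 - x - x^2 + (1/6) x^3 + (1/6) x^4 - (1/120) x^5 + O(x^6).

a_0 = -1; a_1 = -1; a_2 = -1; a_3 = 1/6; a_4 = 1/6; a_5 = -1/120


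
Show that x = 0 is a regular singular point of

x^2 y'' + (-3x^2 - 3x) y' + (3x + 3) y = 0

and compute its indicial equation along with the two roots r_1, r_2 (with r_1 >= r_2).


Divide by x^2 to reach normal form y'' + P_1(x) y' + P_2(x) y = 0 with P_1(x) = -3 - 3/x and P_2(x) = 3/x + 3/x^2.
x = 0 is a singular point because the y'-coefficient -3 - 3/x has a pole at x = 0 and the y-coefficient 3/x + 3/x^2 has a pole at x = 0.
It is a regular singular point because x P_1(x) = p(x) = -3x - 3 and x^2 P_2(x) = q(x) = 3x + 3 are polynomials, hence analytic at x = 0.
p(0) = -3,  q(0) = 3.
Indicial equation: r(r-1) + p(0) r + q(0) = 0, i.e. r^2 + (p(0) - 1) r + q(0) = 0, i.e. r^2 - 4 r + 3 = 0.
Discriminant: (-4)^2 - 4(3) = 4, so r = (4 ± 2)/2.
Solving: r_1 = 3, r_2 = 1.

indicial: r^2 - 4 r + 3 = 0; roots r_1 = 3, r_2 = 1


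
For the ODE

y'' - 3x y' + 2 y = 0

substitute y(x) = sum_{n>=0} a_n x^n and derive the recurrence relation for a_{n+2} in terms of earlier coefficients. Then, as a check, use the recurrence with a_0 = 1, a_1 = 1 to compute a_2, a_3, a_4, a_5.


Substitute y = sum_n a_n x^n.
y''(x) has coefficient (n+2)(n+1) a_{n+2} at x^n;
-3 x y'(x) has coefficient -3 n a_n at x^n (shift);
2 y(x) has coefficient 2 a_n at x^n.
Matching x^n: (n+2)(n+1) a_{n+2} + (-3n + 2) a_n = 0.
Thus a_{n+2} = (3n - 2) / ((n+1)(n+2)) * a_n.

Check with a_0 = 1, a_1 = 1 (apply the recurrence for n = 0, 1, 2, 3): a_0 = 1, a_1 = 1, a_2 = -1, a_3 = 1/6, a_4 = -1/3, a_5 = 7/120.

a_(n+2) = (3n - 2) / ((n+1)(n+2)) * a_n; check: a_0 = 1, a_1 = 1, a_2 = -1, a_3 = 1/6, a_4 = -1/3, a_5 = 7/120


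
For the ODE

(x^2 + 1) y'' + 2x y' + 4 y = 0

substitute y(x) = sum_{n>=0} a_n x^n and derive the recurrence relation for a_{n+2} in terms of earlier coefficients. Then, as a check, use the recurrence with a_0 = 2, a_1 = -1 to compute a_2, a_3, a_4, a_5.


Substitute y = sum_n a_n x^n.
(1 + 1 x^2) y'' contributes (n+2)(n+1) a_{n+2} + n(n-1) a_n at x^n.
2 x y'(x) contributes 2 n a_n at x^n.
4 y(x) contributes 4 a_n at x^n.
Matching x^n: (n+2)(n+1) a_{n+2} + (n(n-1) + 2 n + 4) a_n = 0.
Thus a_{n+2} = (-n(n-1) - 2 n - 4) / ((n+1)(n+2)) * a_n.

Check with a_0 = 2, a_1 = -1 (apply the recurrence for n = 0, 1, 2, 3): a_0 = 2, a_1 = -1, a_2 = -4, a_3 = 1, a_4 = 10/3, a_5 = -4/5.

a_(n+2) = (-n(n-1) - 2 n - 4) / ((n+1)(n+2)) * a_n; check: a_0 = 2, a_1 = -1, a_2 = -4, a_3 = 1, a_4 = 10/3, a_5 = -4/5


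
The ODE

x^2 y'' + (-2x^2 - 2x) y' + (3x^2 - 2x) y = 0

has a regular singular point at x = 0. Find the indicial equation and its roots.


Divide by x^2 to reach normal form y'' + P_1(x) y' + P_2(x) y = 0 with P_1(x) = -2 - 2/x and P_2(x) = 3 - 2/x.
x = 0 is a singular point because the y'-coefficient -2 - 2/x has a pole at x = 0 and the y-coefficient 3 - 2/x has a pole at x = 0.
It is a regular singular point because x P_1(x) = p(x) = -2x - 2 and x^2 P_2(x) = q(x) = 3x^2 - 2x are polynomials, hence analytic at x = 0.
p(0) = -2,  q(0) = 0.
Indicial equation: r(r-1) + p(0) r + q(0) = 0, i.e. r^2 + (p(0) - 1) r + q(0) = 0, i.e. r^2 - 3 r = 0.
Discriminant: (-3)^2 - 4(0) = 9, so r = (3 ± 3)/2.
Solving: r_1 = 3, r_2 = 0.

indicial: r^2 - 3 r = 0; roots r_1 = 3, r_2 = 0


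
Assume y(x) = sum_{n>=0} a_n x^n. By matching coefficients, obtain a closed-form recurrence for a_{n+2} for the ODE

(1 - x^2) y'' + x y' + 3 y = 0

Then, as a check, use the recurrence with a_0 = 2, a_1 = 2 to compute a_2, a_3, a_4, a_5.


Substitute y = sum_n a_n x^n.
(1 - 1 x^2) y'' contributes (n+2)(n+1) a_{n+2} - n(n-1) a_n at x^n.
x y'(x) contributes n a_n at x^n.
3 y(x) contributes 3 a_n at x^n.
Matching x^n: (n+2)(n+1) a_{n+2} + (-n(n-1) + n + 3) a_n = 0.
Thus a_{n+2} = (n(n-1) - n - 3) / ((n+1)(n+2)) * a_n.

Check with a_0 = 2, a_1 = 2 (apply the recurrence for n = 0, 1, 2, 3): a_0 = 2, a_1 = 2, a_2 = -3, a_3 = -4/3, a_4 = 3/4, a_5 = 0.

a_(n+2) = (n(n-1) - n - 3) / ((n+1)(n+2)) * a_n; check: a_0 = 2, a_1 = 2, a_2 = -3, a_3 = -4/3, a_4 = 3/4, a_5 = 0


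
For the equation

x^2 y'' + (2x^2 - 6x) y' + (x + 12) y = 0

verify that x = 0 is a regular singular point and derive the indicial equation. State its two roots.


Divide by x^2 to reach normal form y'' + P_1(x) y' + P_2(x) y = 0 with P_1(x) = 2 - 6/x and P_2(x) = 1/x + 12/x^2.
x = 0 is a singular point because the y'-coefficient 2 - 6/x has a pole at x = 0 and the y-coefficient 1/x + 12/x^2 has a pole at x = 0.
It is a regular singular point because x P_1(x) = p(x) = 2x - 6 and x^2 P_2(x) = q(x) = x + 12 are polynomials, hence analytic at x = 0.
p(0) = -6,  q(0) = 12.
Indicial equation: r(r-1) + p(0) r + q(0) = 0, i.e. r^2 + (p(0) - 1) r + q(0) = 0, i.e. r^2 - 7 r + 12 = 0.
Discriminant: (-7)^2 - 4(12) = 1, so r = (7 ± 1)/2.
Solving: r_1 = 4, r_2 = 3.

indicial: r^2 - 7 r + 12 = 0; roots r_1 = 4, r_2 = 3


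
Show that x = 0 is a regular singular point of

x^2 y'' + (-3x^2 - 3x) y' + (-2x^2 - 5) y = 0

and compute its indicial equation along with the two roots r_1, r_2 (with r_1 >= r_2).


Divide by x^2 to reach normal form y'' + P_1(x) y' + P_2(x) y = 0 with P_1(x) = -3 - 3/x and P_2(x) = -2 - 5/x^2.
x = 0 is a singular point because the y'-coefficient -3 - 3/x has a pole at x = 0 and the y-coefficient -2 - 5/x^2 has a pole at x = 0.
It is a regular singular point because x P_1(x) = p(x) = -3x - 3 and x^2 P_2(x) = q(x) = -2x^2 - 5 are polynomials, hence analytic at x = 0.
p(0) = -3,  q(0) = -5.
Indicial equation: r(r-1) + p(0) r + q(0) = 0, i.e. r^2 + (p(0) - 1) r + q(0) = 0, i.e. r^2 - 4 r - 5 = 0.
Discriminant: (-4)^2 - 4(-5) = 36, so r = (4 ± 6)/2.
Solving: r_1 = 5, r_2 = -1.

indicial: r^2 - 4 r - 5 = 0; roots r_1 = 5, r_2 = -1


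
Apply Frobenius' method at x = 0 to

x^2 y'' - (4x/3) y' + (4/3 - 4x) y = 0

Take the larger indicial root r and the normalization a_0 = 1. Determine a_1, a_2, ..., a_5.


Write in Frobenius form y'' + (p(x)/x) y' + (q(x)/x^2) y = 0:
  p(x) = -4/3,  q(x) = 4/3 - 4x.
Indicial equation: r(r-1) + (-4/3) r + (4/3) = 0 -> roots r_1 = 4/3, r_2 = 1.
Take r = r_1 = 4/3. Let y(x) = x^r sum_{n>=0} a_n x^n with a_0 = 1.
Substitute y = x^r sum a_n x^n and match x^{r+n}. The recurrence is
  D(n) a_n - 4 a_{n-1} = 0,  where D(n) = (r+n)(r+n-1) + (-4/3)(r+n) + (4/3).
  a_n = 4 / D(n) * a_{n-1}.
Since the indicial polynomial factors as (r - r_1)(r - r_2), D(n) = (r_1 + n - r_1)(r_1 + n - r_2) = n(n + 1/3).
Evaluating step by step (a_0 = 1):
  n = 1: D(1) = 1(1 + 1/3) = 4/3; numerator = 4(1) = 4; a_1 = (4)/(4/3) = 3
  n = 2: D(2) = 2(2 + 1/3) = 14/3; numerator = 4(3) = 12; a_2 = (12)/(14/3) = 18/7
  n = 3: D(3) = 3(3 + 1/3) = 10; numerator = 4(18/7) = 72/7; a_3 = (72/7)/(10) = 36/35
  n = 4: D(4) = 4(4 + 1/3) = 52/3; numerator = 4(36/35) = 144/35; a_4 = (144/35)/(52/3) = 108/455
  n = 5: D(5) = 5(5 + 1/3) = 80/3; numerator = 4(108/455) = 432/455; a_5 = (432/455)/(80/3) = 81/2275

r = 4/3; a_0 = 1; a_1 = 3; a_2 = 18/7; a_3 = 36/35; a_4 = 108/455; a_5 = 81/2275


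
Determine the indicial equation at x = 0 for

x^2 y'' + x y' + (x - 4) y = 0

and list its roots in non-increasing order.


Divide by x^2 to reach normal form y'' + P_1(x) y' + P_2(x) y = 0 with P_1(x) = 1/x and P_2(x) = 1/x - 4/x^2.
x = 0 is a singular point because the y'-coefficient 1/x has a pole at x = 0 and the y-coefficient 1/x - 4/x^2 has a pole at x = 0.
It is a regular singular point because x P_1(x) = p(x) = 1 and x^2 P_2(x) = q(x) = x - 4 are polynomials, hence analytic at x = 0.
p(0) = 1,  q(0) = -4.
Indicial equation: r(r-1) + p(0) r + q(0) = 0, i.e. r^2 + (p(0) - 1) r + q(0) = 0, i.e. r^2 - 4 = 0.
Discriminant: (0)^2 - 4(-4) = 16, so r = (0 ± 4)/2.
Solving: r_1 = 2, r_2 = -2.

indicial: r^2 - 4 = 0; roots r_1 = 2, r_2 = -2


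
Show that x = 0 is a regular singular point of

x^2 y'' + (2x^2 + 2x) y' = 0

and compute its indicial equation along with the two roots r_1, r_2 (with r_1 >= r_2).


Divide by x^2 to reach normal form y'' + P_1(x) y' + P_2(x) y = 0 with P_1(x) = 2 + 2/x and P_2(x) = 0.
x = 0 is a singular point because the y'-coefficient 2 + 2/x has a pole at x = 0.
It is a regular singular point because x P_1(x) = p(x) = 2x + 2 and x^2 P_2(x) = q(x) = 0 are polynomials, hence analytic at x = 0.
p(0) = 2,  q(0) = 0.
Indicial equation: r(r-1) + p(0) r + q(0) = 0, i.e. r^2 + (p(0) - 1) r + q(0) = 0, i.e. r^2 + 1 r = 0.
Discriminant: (1)^2 - 4(0) = 1, so r = (-1 ± 1)/2.
Solving: r_1 = 0, r_2 = -1.

indicial: r^2 + 1 r = 0; roots r_1 = 0, r_2 = -1
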